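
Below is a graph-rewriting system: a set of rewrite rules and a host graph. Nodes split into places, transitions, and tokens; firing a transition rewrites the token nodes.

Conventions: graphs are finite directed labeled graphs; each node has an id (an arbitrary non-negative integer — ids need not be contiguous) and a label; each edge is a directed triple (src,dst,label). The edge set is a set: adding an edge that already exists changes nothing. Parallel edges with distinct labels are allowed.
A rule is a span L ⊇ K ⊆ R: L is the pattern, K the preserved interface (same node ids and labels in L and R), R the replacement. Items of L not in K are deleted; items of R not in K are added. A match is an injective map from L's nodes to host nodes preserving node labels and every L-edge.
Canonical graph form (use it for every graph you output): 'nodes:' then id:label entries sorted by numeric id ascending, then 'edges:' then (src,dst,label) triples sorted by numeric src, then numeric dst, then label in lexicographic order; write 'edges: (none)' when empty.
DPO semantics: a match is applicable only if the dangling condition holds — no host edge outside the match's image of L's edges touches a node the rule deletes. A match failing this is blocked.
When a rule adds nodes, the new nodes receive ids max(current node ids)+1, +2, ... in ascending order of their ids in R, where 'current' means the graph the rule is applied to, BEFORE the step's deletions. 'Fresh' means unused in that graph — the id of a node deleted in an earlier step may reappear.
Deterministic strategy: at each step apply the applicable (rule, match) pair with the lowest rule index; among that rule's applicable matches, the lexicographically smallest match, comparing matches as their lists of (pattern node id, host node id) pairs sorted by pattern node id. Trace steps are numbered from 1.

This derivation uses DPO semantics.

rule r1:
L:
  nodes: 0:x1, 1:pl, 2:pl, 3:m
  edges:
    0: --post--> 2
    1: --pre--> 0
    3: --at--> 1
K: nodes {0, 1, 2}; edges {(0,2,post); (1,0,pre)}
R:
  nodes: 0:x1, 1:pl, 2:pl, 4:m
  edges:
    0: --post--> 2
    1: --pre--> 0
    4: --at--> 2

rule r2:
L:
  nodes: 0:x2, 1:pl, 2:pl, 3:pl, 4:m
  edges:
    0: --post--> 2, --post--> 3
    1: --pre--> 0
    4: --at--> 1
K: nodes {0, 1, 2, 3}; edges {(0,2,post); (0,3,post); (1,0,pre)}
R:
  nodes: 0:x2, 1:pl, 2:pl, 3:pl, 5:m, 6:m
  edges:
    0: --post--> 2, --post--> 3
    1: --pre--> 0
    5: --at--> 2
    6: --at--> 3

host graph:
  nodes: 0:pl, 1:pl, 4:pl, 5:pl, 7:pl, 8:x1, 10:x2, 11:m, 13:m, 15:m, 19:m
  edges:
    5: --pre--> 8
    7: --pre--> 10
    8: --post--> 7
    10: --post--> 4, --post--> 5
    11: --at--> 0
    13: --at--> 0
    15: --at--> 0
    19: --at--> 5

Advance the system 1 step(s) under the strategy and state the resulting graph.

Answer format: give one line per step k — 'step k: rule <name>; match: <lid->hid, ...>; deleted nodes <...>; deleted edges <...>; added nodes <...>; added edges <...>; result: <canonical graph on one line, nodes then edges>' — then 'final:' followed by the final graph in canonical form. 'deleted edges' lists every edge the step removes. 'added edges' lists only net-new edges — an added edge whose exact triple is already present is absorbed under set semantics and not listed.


step 1: rule r1; match: 0->8, 1->5, 2->7, 3->19; deleted nodes 19; deleted edges (19,5,at); added nodes 20; added edges (20,7,at); result: nodes: 0:pl, 1:pl, 4:pl, 5:pl, 7:pl, 8:x1, 10:x2, 11:m, 13:m, 15:m, 20:m edges: (5,8,pre); (7,10,pre); (8,7,post); (10,4,post); (10,5,post); (11,0,at); (13,0,at); (15,0,at); (20,7,at)
final:
nodes: 0:pl, 1:pl, 4:pl, 5:pl, 7:pl, 8:x1, 10:x2, 11:m, 13:m, 15:m, 20:m
edges: (5,8,pre); (7,10,pre); (8,7,post); (10,4,post); (10,5,post); (11,0,at); (13,0,at); (15,0,at); (20,7,at)


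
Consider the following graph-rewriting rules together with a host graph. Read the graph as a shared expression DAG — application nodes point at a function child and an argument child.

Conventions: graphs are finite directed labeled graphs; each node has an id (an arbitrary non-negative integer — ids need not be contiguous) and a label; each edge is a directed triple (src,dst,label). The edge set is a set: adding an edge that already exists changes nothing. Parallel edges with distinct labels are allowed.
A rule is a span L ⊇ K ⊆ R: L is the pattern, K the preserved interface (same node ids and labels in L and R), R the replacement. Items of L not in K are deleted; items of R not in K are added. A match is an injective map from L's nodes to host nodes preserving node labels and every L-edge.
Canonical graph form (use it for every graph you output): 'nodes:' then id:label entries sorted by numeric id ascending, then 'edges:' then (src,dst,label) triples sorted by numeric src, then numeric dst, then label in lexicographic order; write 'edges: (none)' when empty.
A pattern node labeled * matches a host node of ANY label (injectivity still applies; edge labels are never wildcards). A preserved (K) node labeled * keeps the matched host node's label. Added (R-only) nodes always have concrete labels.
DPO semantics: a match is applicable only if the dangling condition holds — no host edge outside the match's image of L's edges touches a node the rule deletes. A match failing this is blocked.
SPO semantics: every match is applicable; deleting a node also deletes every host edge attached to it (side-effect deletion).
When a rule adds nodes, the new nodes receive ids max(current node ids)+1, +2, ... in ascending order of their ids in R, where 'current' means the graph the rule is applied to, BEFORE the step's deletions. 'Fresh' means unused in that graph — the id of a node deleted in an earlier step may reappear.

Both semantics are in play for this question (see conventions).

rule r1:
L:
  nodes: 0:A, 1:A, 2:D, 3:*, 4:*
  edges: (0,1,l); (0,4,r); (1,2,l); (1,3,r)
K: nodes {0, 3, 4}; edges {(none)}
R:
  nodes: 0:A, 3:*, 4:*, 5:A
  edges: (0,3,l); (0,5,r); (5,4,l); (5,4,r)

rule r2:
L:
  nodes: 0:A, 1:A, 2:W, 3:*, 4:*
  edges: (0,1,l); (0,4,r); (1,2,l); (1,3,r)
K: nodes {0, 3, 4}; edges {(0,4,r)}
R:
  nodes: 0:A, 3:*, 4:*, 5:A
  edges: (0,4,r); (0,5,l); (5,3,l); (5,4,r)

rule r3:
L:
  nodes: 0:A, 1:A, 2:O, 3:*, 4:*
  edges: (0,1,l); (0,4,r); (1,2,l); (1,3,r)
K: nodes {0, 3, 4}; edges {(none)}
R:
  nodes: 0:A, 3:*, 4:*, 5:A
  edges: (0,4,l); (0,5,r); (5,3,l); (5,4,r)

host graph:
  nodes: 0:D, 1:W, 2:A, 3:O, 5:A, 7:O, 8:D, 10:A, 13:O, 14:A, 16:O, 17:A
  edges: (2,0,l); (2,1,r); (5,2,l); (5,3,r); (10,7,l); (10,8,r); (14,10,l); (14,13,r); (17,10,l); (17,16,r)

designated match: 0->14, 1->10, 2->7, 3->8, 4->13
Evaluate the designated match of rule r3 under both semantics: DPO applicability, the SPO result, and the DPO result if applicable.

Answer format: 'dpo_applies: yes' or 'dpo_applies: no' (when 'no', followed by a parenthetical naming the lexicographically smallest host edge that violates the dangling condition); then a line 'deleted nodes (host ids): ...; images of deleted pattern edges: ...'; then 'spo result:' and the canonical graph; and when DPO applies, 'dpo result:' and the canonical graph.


dpo_applies: no
(the rule deletes node 10, which keeps host edge (17,10,l) outside the match image — the dangling condition fails, DPO blocks; SPO proceeds and side-deletes such edges)
deleted nodes (host ids): 7, 10; images of deleted pattern edges: (10,7,l); (10,8,r); (14,10,l); (14,13,r)
spo result:
nodes: 0:D, 1:W, 2:A, 3:O, 5:A, 8:D, 13:O, 14:A, 16:O, 17:A, 18:A
edges: (2,0,l); (2,1,r); (5,2,l); (5,3,r); (14,13,l); (14,18,r); (17,16,r); (18,8,l); (18,13,r)


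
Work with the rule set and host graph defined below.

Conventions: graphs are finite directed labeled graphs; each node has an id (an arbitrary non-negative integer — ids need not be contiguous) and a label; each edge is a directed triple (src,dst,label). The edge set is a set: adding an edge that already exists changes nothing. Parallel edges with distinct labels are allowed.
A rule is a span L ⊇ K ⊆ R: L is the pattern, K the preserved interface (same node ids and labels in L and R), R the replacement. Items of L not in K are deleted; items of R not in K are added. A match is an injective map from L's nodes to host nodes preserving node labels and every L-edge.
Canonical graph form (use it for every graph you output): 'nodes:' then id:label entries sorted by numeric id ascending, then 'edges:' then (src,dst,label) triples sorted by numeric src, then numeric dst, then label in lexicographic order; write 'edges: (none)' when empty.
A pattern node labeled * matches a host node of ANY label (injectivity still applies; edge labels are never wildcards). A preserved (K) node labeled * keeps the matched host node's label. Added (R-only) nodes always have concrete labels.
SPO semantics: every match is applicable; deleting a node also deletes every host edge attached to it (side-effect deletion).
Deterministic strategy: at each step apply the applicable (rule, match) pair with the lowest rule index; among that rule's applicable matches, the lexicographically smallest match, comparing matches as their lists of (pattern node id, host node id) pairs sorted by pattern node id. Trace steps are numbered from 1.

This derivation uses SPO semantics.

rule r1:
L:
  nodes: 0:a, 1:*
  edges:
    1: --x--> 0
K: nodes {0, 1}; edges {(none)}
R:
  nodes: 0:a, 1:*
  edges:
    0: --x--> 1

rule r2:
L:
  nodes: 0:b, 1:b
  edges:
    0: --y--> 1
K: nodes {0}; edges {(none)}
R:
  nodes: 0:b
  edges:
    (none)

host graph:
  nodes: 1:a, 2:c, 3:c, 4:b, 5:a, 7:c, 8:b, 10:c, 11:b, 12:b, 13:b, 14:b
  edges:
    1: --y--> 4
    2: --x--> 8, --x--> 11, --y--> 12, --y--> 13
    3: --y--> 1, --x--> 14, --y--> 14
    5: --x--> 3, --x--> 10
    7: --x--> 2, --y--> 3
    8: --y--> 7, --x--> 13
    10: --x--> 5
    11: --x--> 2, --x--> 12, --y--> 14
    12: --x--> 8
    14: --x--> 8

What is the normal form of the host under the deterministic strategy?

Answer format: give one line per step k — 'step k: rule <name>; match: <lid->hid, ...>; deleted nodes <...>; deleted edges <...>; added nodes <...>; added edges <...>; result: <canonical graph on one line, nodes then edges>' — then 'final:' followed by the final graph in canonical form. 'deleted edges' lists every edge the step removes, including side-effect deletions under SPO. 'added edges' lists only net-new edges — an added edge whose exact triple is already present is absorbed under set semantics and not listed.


step 1: rule r1; match: 0->5, 1->10; deleted nodes (none); deleted edges (10,5,x); added nodes (none); added edges (none); result: nodes: 1:a, 2:c, 3:c, 4:b, 5:a, 7:c, 8:b, 10:c, 11:b, 12:b, 13:b, 14:b edges: (1,4,y); (2,8,x); (2,11,x); (2,12,y); (2,13,y); (3,1,y); (3,14,x); (3,14,y); (5,3,x); (5,10,x); (7,2,x); (7,3,y); (8,7,y); (8,13,x); (11,2,x); (11,12,x); (11,14,y); (12,8,x); (14,8,x)
step 2: rule r2; match: 0->11, 1->14; deleted nodes 14; deleted edges (3,14,x); (3,14,y); (11,14,y); (14,8,x); added nodes (none); added edges (none); result: nodes: 1:a, 2:c, 3:c, 4:b, 5:a, 7:c, 8:b, 10:c, 11:b, 12:b, 13:b edges: (1,4,y); (2,8,x); (2,11,x); (2,12,y); (2,13,y); (3,1,y); (5,3,x); (5,10,x); (7,2,x); (7,3,y); (8,7,y); (8,13,x); (11,2,x); (11,12,x); (12,8,x)
final:
nodes: 1:a, 2:c, 3:c, 4:b, 5:a, 7:c, 8:b, 10:c, 11:b, 12:b, 13:b
edges: (1,4,y); (2,8,x); (2,11,x); (2,12,y); (2,13,y); (3,1,y); (5,3,x); (5,10,x); (7,2,x); (7,3,y); (8,7,y); (8,13,x); (11,2,x); (11,12,x); (12,8,x)


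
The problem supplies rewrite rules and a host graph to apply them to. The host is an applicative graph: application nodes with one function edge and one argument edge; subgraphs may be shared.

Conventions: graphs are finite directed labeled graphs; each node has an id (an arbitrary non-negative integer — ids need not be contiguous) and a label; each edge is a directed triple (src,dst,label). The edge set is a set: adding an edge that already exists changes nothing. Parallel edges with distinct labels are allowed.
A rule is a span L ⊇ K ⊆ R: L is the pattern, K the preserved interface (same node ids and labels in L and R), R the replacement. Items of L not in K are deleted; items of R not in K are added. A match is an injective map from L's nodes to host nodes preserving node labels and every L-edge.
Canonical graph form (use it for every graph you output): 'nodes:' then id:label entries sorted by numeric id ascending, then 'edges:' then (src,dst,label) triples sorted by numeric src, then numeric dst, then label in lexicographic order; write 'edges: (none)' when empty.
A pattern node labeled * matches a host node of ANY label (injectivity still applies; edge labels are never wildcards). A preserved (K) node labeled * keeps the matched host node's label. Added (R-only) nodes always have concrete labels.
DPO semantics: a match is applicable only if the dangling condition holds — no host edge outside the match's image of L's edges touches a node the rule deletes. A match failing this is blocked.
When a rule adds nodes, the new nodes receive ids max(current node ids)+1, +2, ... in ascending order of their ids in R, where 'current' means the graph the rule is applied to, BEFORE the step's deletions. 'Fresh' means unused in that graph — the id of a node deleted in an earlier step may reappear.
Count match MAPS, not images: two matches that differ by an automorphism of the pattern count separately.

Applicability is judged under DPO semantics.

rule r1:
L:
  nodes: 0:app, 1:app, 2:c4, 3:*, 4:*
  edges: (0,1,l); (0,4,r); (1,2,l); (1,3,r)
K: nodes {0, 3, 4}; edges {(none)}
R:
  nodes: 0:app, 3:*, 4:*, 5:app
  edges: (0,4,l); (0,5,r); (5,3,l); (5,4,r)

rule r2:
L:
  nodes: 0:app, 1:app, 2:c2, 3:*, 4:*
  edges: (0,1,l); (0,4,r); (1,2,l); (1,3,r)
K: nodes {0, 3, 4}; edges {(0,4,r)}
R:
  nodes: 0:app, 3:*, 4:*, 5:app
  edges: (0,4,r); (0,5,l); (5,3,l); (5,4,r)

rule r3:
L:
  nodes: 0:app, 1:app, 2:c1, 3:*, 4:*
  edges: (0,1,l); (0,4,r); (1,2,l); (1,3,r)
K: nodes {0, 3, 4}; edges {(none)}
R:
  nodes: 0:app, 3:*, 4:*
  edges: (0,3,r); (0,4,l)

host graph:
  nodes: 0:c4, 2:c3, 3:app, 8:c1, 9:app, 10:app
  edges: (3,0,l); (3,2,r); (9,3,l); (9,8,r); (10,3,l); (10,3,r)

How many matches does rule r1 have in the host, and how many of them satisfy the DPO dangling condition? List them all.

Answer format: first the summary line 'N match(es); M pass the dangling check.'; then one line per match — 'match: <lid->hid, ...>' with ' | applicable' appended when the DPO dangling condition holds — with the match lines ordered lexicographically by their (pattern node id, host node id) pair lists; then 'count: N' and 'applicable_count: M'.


1 match(es); 0 pass the dangling check.
match: 0->9, 1->3, 2->0, 3->2, 4->8
count: 1
applicable_count: 0


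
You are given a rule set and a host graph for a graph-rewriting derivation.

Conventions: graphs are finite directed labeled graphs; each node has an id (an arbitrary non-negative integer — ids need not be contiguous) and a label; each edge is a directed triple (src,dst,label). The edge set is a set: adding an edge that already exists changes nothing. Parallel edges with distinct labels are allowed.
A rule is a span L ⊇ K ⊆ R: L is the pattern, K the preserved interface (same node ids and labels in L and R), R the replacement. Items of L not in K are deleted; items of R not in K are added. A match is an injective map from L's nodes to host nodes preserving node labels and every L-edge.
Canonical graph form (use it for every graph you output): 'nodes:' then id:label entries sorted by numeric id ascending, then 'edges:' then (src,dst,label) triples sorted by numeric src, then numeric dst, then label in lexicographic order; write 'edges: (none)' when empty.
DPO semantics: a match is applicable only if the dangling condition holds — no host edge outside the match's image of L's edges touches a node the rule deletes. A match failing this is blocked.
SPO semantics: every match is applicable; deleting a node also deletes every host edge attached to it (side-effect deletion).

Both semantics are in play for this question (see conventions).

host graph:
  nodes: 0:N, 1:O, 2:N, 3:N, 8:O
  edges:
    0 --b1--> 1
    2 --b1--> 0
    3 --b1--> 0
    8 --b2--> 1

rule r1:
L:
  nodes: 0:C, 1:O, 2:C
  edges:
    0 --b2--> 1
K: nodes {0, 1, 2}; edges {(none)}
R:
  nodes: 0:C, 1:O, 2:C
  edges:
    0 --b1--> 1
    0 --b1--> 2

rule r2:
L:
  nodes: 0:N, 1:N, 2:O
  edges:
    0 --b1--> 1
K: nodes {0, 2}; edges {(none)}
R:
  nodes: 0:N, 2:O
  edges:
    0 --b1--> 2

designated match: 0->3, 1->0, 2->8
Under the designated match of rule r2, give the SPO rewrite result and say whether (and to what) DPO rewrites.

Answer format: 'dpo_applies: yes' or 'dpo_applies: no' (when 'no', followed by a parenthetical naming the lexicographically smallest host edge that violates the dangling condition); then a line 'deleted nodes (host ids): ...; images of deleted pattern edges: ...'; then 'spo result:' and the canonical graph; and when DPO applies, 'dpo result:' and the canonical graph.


dpo_applies: no
(the rule deletes node 0, which keeps host edge (0,1,b1) outside the match image — the dangling condition fails, DPO blocks; SPO proceeds and side-deletes such edges)
deleted nodes (host ids): 0; images of deleted pattern edges: (3,0,b1)
spo result:
nodes: 1:O, 2:N, 3:N, 8:O
edges: (3,8,b1); (8,1,b2)


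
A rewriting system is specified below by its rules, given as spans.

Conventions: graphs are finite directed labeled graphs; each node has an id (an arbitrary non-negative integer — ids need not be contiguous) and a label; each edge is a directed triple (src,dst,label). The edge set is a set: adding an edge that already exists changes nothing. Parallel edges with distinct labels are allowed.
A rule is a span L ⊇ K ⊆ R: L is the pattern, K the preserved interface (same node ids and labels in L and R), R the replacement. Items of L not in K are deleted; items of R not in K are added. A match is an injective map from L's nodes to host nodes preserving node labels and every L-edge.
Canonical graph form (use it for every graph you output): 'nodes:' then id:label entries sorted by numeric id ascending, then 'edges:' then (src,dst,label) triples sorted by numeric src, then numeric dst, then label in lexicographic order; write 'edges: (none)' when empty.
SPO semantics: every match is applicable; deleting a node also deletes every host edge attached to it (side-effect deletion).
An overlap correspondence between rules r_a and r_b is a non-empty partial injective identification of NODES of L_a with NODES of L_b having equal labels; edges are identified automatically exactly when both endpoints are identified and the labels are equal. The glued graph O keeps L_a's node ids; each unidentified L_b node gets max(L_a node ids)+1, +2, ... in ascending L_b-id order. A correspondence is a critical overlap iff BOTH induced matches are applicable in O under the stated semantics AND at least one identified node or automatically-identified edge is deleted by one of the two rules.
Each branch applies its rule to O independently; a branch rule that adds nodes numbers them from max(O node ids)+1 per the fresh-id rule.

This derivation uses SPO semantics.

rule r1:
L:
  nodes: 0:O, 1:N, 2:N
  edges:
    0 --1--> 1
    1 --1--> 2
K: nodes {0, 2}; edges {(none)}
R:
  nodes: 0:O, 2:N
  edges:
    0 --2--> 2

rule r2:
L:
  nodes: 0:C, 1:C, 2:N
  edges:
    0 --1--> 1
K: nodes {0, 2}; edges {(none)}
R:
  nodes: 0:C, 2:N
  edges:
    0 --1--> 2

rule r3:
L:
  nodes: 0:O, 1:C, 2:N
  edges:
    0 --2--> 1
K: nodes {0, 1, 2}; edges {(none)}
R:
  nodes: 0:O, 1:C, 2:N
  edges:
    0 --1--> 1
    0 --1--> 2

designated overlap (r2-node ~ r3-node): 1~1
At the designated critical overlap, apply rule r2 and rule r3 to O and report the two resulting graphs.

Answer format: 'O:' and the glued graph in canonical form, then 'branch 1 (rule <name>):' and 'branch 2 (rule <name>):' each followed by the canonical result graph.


O:
nodes: 0:C, 1:C, 2:N, 3:O, 4:N
edges: (0,1,1); (3,1,2)
branch 1 (rule r2):
nodes: 0:C, 2:N, 3:O, 4:N
edges: (0,2,1)
branch 2 (rule r3):
nodes: 0:C, 1:C, 2:N, 3:O, 4:N
edges: (0,1,1); (3,1,1); (3,4,1)


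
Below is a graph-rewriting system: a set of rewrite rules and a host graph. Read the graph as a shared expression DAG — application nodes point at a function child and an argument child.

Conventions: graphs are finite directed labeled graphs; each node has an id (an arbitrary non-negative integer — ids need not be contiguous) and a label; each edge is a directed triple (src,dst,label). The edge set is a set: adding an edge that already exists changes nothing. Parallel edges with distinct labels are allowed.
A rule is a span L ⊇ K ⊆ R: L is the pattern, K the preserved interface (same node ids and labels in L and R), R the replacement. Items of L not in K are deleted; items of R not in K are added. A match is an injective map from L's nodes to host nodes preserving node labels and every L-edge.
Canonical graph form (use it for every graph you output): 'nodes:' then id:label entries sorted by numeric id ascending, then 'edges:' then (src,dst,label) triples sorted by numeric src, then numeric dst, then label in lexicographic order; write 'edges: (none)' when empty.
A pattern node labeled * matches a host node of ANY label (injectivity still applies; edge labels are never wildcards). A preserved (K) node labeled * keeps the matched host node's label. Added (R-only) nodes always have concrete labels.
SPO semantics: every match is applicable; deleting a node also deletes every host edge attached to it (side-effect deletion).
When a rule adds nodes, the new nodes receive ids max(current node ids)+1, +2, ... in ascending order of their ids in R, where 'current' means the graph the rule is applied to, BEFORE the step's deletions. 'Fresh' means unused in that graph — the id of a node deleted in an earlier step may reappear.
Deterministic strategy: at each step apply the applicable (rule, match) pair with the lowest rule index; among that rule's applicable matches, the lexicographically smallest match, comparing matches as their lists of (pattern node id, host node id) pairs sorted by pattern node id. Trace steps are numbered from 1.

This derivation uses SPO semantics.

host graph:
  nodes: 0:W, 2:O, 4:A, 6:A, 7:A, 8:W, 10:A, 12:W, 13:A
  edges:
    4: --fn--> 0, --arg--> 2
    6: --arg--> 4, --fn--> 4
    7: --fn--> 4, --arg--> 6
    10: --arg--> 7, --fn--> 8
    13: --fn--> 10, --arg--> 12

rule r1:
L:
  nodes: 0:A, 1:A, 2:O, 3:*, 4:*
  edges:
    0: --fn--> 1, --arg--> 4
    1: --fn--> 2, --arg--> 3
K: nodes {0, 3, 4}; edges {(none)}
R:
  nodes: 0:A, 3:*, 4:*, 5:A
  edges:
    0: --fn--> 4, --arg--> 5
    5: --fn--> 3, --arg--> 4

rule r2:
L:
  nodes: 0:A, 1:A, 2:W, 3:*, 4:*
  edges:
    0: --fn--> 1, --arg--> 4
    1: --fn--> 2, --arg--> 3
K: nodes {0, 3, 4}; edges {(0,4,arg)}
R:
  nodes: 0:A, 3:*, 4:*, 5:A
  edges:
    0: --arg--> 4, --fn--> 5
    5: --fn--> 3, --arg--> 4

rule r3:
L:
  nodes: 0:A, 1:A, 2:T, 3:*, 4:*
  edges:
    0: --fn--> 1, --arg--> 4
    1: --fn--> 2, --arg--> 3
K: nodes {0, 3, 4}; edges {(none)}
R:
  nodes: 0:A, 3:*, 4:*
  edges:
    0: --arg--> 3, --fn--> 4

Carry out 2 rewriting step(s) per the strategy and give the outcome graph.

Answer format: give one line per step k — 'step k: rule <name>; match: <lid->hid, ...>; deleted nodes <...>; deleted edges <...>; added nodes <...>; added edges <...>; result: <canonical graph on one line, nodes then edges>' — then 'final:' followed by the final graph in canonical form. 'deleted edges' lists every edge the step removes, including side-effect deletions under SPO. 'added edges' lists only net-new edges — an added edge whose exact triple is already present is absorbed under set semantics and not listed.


step 1: rule r2; match: 0->7, 1->4, 2->0, 3->2, 4->6; deleted nodes 0, 4; deleted edges (4,0,fn); (4,2,arg); (6,4,arg); (6,4,fn); (7,4,fn); added nodes 14; added edges (7,14,fn); (14,2,fn); (14,6,arg); result: nodes: 2:O, 6:A, 7:A, 8:W, 10:A, 12:W, 13:A, 14:A edges: (7,6,arg); (7,14,fn); (10,7,arg); (10,8,fn); (13,10,fn); (13,12,arg); (14,2,fn); (14,6,arg)
step 2: rule r2; match: 0->13, 1->10, 2->8, 3->7, 4->12; deleted nodes 8, 10; deleted edges (10,7,arg); (10,8,fn); (13,10,fn); added nodes 15; added edges (13,15,fn); (15,7,fn); (15,12,arg); result: nodes: 2:O, 6:A, 7:A, 12:W, 13:A, 14:A, 15:A edges: (7,6,arg); (7,14,fn); (13,12,arg); (13,15,fn); (14,2,fn); (14,6,arg); (15,7,fn); (15,12,arg)
final:
nodes: 2:O, 6:A, 7:A, 12:W, 13:A, 14:A, 15:A
edges: (7,6,arg); (7,14,fn); (13,12,arg); (13,15,fn); (14,2,fn); (14,6,arg); (15,7,fn); (15,12,arg)


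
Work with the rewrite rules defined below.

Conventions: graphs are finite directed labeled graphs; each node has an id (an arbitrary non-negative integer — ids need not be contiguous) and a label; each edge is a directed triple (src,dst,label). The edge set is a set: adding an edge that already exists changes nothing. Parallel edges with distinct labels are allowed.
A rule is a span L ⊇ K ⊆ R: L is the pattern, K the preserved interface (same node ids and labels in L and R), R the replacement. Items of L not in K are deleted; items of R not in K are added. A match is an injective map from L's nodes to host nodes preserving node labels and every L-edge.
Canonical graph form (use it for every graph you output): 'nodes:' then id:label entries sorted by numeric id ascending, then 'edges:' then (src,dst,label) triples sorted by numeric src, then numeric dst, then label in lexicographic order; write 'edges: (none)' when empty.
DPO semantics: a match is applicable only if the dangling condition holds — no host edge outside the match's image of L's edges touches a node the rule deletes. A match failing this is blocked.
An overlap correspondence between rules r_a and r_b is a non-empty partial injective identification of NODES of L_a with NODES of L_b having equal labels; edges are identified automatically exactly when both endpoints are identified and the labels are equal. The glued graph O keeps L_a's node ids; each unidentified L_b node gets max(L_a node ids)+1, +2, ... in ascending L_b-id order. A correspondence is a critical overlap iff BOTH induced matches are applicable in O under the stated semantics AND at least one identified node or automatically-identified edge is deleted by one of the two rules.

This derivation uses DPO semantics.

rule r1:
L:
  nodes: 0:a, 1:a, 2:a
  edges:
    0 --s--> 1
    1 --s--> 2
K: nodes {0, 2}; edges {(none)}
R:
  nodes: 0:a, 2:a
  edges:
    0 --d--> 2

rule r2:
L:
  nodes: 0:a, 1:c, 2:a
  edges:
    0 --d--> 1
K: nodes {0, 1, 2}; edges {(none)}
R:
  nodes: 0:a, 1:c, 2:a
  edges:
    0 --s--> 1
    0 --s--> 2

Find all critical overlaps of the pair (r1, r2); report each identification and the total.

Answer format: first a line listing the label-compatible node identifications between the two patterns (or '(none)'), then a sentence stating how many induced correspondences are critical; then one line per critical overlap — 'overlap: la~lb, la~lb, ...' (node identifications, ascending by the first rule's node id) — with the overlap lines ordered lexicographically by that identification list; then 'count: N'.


label-compatible node identifications between L(r1) and L(r2): 0~0, 0~2, 1~0, 1~2, 2~0, 2~2
3 of the induced correspondences are critical overlaps of r1 and r2.
overlap: 0~0, 1~2
overlap: 1~2
overlap: 1~2, 2~0
count: 3


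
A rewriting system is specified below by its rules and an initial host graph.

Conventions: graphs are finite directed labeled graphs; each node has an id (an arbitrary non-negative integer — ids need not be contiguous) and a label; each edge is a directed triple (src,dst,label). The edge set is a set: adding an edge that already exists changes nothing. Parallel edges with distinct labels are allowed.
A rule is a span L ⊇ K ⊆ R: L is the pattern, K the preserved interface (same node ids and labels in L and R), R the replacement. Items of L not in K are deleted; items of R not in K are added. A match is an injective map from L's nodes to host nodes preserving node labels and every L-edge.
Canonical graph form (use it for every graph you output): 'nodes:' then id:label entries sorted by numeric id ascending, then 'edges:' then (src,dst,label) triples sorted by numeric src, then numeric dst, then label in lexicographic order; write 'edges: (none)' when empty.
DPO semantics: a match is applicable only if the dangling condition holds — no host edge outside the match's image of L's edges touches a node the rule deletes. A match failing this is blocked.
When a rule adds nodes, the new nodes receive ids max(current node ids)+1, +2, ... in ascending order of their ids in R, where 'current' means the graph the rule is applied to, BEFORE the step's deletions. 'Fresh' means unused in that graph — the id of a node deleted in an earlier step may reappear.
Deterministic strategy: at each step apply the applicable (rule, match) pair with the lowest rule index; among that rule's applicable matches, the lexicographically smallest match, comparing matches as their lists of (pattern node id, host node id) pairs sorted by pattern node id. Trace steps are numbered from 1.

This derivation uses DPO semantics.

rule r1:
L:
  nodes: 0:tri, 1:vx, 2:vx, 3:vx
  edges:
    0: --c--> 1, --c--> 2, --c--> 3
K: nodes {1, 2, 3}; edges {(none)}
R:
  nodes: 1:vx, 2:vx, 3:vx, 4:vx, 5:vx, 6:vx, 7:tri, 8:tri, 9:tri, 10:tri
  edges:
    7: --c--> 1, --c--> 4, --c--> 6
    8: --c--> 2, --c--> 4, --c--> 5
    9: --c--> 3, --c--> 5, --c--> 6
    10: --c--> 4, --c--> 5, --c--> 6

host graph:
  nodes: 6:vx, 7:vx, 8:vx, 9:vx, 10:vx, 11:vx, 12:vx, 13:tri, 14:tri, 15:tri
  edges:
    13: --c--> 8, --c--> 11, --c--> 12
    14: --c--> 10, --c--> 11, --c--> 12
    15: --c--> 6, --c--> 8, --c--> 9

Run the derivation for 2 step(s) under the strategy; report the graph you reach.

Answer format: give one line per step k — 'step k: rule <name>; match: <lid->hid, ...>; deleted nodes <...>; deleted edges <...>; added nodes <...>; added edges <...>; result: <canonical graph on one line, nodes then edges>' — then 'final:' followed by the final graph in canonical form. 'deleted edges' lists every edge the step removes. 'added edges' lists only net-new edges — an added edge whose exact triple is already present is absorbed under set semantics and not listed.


step 1: rule r1; match: 0->13, 1->8, 2->11, 3->12; deleted nodes 13; deleted edges (13,8,c); (13,11,c); (13,12,c); added nodes 16, 17, 18, 19, 20, 21, 22; added edges (19,8,c); (19,16,c); (19,18,c); (20,11,c); (20,16,c); (20,17,c); (21,12,c); (21,17,c); (21,18,c); (22,16,c); (22,17,c); (22,18,c); result: nodes: 6:vx, 7:vx, 8:vx, 9:vx, 10:vx, 11:vx, 12:vx, 14:tri, 15:tri, 16:vx, 17:vx, 18:vx, 19:tri, 20:tri, 21:tri, 22:tri edges: (14,10,c); (14,11,c); (14,12,c); (15,6,c); (15,8,c); (15,9,c); (19,8,c); (19,16,c); (19,18,c); (20,11,c); (20,16,c); (20,17,c); (21,12,c); (21,17,c); (21,18,c); (22,16,c); (22,17,c); (22,18,c)
step 2: rule r1; match: 0->14, 1->10, 2->11, 3->12; deleted nodes 14; deleted edges (14,10,c); (14,11,c); (14,12,c); added nodes 23, 24, 25, 26, 27, 28, 29; added edges (26,10,c); (26,23,c); (26,25,c); (27,11,c); (27,23,c); (27,24,c); (28,12,c); (28,24,c); (28,25,c); (29,23,c); (29,24,c); (29,25,c); result: nodes: 6:vx, 7:vx, 8:vx, 9:vx, 10:vx, 11:vx, 12:vx, 15:tri, 16:vx, 17:vx, 18:vx, 19:tri, 20:tri, 21:tri, 22:tri, 23:vx, 24:vx, 25:vx, 26:tri, 27:tri, 28:tri, 29:tri edges: (15,6,c); (15,8,c); (15,9,c); (19,8,c); (19,16,c); (19,18,c); (20,11,c); (20,16,c); (20,17,c); (21,12,c); (21,17,c); (21,18,c); (22,16,c); (22,17,c); (22,18,c); (26,10,c); (26,23,c); (26,25,c); (27,11,c); (27,23,c); (27,24,c); (28,12,c); (28,24,c); (28,25,c); (29,23,c); (29,24,c); (29,25,c)
final:
nodes: 6:vx, 7:vx, 8:vx, 9:vx, 10:vx, 11:vx, 12:vx, 15:tri, 16:vx, 17:vx, 18:vx, 19:tri, 20:tri, 21:tri, 22:tri, 23:vx, 24:vx, 25:vx, 26:tri, 27:tri, 28:tri, 29:tri
edges: (15,6,c); (15,8,c); (15,9,c); (19,8,c); (19,16,c); (19,18,c); (20,11,c); (20,16,c); (20,17,c); (21,12,c); (21,17,c); (21,18,c); (22,16,c); (22,17,c); (22,18,c); (26,10,c); (26,23,c); (26,25,c); (27,11,c); (27,23,c); (27,24,c); (28,12,c); (28,24,c); (28,25,c); (29,23,c); (29,24,c); (29,25,c)


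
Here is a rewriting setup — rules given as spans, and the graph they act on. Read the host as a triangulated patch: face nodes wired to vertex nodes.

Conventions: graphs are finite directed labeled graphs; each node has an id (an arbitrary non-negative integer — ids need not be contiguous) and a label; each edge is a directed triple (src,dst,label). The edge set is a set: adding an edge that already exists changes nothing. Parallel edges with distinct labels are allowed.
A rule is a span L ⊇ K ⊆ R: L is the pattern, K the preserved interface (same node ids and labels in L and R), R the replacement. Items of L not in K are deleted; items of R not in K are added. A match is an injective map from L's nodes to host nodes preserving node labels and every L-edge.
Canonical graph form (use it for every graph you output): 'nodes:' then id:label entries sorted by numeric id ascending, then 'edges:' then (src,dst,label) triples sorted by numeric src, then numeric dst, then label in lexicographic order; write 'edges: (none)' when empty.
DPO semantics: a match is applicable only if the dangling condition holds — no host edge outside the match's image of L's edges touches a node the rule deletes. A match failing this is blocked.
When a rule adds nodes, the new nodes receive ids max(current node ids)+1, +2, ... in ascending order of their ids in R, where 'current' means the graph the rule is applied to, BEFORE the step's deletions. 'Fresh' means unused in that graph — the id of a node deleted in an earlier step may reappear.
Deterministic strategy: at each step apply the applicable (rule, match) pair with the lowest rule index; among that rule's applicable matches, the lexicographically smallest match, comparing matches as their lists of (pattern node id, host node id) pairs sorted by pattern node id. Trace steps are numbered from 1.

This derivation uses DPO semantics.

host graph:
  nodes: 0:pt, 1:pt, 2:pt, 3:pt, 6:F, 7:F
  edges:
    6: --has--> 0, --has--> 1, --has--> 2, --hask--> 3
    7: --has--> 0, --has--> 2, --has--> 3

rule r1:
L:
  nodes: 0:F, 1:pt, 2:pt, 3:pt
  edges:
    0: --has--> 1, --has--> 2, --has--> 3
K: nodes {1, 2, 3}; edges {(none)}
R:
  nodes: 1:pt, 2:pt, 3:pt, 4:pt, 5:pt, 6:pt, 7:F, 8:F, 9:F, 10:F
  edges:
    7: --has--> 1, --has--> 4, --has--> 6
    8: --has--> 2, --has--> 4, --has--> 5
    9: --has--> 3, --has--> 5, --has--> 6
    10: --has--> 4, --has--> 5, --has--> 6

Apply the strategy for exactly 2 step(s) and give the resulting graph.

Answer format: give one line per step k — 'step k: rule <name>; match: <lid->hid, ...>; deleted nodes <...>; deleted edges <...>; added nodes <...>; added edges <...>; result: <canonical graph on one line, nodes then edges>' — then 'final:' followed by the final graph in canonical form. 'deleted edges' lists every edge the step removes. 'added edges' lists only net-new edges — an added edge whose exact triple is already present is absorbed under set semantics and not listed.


step 1: rule r1; match: 0->7, 1->0, 2->2, 3->3; deleted nodes 7; deleted edges (7,0,has); (7,2,has); (7,3,has); added nodes 8, 9, 10, 11, 12, 13, 14; added edges (11,0,has); (11,8,has); (11,10,has); (12,2,has); (12,8,has); (12,9,has); (13,3,has); (13,9,has); (13,10,has); (14,8,has); (14,9,has); (14,10,has); result: nodes: 0:pt, 1:pt, 2:pt, 3:pt, 6:F, 8:pt, 9:pt, 10:pt, 11:F, 12:F, 13:F, 14:F edges: (6,0,has); (6,1,has); (6,2,has); (6,3,hask); (11,0,has); (11,8,has); (11,10,has); (12,2,has); (12,8,has); (12,9,has); (13,3,has); (13,9,has); (13,10,has); (14,8,has); (14,9,has); (14,10,has)
step 2: rule r1; match: 0->11, 1->0, 2->8, 3->10; deleted nodes 11; deleted edges (11,0,has); (11,8,has); (11,10,has); added nodes 15, 16, 17, 18, 19, 20, 21; added edges (18,0,has); (18,15,has); (18,17,has); (19,8,has); (19,15,has); (19,16,has); (20,10,has); (20,16,has); (20,17,has); (21,15,has); (21,16,has); (21,17,has); result: nodes: 0:pt, 1:pt, 2:pt, 3:pt, 6:F, 8:pt, 9:pt, 10:pt, 12:F, 13:F, 14:F, 15:pt, 16:pt, 17:pt, 18:F, 19:F, 20:F, 21:F edges: (6,0,has); (6,1,has); (6,2,has); (6,3,hask); (12,2,has); (12,8,has); (12,9,has); (13,3,has); (13,9,has); (13,10,has); (14,8,has); (14,9,has); (14,10,has); (18,0,has); (18,15,has); (18,17,has); (19,8,has); (19,15,has); (19,16,has); (20,10,has); (20,16,has); (20,17,has); (21,15,has); (21,16,has); (21,17,has)
final:
nodes: 0:pt, 1:pt, 2:pt, 3:pt, 6:F, 8:pt, 9:pt, 10:pt, 12:F, 13:F, 14:F, 15:pt, 16:pt, 17:pt, 18:F, 19:F, 20:F, 21:F
edges: (6,0,has); (6,1,has); (6,2,has); (6,3,hask); (12,2,has); (12,8,has); (12,9,has); (13,3,has); (13,9,has); (13,10,has); (14,8,has); (14,9,has); (14,10,has); (18,0,has); (18,15,has); (18,17,has); (19,8,has); (19,15,has); (19,16,has); (20,10,has); (20,16,has); (20,17,has); (21,15,has); (21,16,has); (21,17,has)


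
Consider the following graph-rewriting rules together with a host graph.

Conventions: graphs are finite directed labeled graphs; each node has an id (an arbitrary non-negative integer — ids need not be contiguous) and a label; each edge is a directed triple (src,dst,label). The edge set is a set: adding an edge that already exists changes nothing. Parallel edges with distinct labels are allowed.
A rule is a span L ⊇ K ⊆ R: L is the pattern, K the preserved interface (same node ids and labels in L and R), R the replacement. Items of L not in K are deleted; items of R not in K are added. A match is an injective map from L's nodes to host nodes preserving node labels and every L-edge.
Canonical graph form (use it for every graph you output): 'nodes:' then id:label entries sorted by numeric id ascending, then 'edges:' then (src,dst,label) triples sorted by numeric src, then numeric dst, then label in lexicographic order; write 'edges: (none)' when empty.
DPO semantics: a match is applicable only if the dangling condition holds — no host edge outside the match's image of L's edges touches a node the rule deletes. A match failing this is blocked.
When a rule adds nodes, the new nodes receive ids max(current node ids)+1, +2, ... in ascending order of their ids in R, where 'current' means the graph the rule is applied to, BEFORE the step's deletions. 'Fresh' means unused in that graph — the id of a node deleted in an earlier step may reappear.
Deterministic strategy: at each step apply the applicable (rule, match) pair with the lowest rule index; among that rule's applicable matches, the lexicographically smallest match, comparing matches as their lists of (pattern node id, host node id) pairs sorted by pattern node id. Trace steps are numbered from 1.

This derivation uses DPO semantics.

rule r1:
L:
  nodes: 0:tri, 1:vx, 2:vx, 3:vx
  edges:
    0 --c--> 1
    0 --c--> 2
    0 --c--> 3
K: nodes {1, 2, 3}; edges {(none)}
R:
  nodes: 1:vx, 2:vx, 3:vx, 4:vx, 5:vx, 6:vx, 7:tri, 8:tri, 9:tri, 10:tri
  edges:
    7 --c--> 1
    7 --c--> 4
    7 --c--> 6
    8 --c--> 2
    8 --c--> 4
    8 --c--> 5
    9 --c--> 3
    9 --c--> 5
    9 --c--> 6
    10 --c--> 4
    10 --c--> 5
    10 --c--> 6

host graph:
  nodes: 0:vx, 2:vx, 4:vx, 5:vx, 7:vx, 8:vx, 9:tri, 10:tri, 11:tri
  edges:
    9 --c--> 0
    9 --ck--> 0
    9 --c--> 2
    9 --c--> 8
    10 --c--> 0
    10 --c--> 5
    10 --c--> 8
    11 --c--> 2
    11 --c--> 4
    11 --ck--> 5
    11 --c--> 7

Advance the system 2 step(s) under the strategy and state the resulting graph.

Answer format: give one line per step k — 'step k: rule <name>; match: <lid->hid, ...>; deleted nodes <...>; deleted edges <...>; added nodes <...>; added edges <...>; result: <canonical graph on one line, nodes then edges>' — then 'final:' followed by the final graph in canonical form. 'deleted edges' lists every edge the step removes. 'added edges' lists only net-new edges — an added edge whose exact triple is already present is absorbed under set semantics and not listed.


step 1: rule r1; match: 0->10, 1->0, 2->5, 3->8; deleted nodes 10; deleted edges (10,0,c); (10,5,c); (10,8,c); added nodes 12, 13, 14, 15, 16, 17, 18; added edges (15,0,c); (15,12,c); (15,14,c); (16,5,c); (16,12,c); (16,13,c); (17,8,c); (17,13,c); (17,14,c); (18,12,c); (18,13,c); (18,14,c); result: nodes: 0:vx, 2:vx, 4:vx, 5:vx, 7:vx, 8:vx, 9:tri, 11:tri, 12:vx, 13:vx, 14:vx, 15:tri, 16:tri, 17:tri, 18:tri edges: (9,0,c); (9,0,ck); (9,2,c); (9,8,c); (11,2,c); (11,4,c); (11,5,ck); (11,7,c); (15,0,c); (15,12,c); (15,14,c); (16,5,c); (16,12,c); (16,13,c); (17,8,c); (17,13,c); (17,14,c); (18,12,c); (18,13,c); (18,14,c)
step 2: rule r1; match: 0->15, 1->0, 2->12, 3->14; deleted nodes 15; deleted edges (15,0,c); (15,12,c); (15,14,c); added nodes 19, 20, 21, 22, 23, 24, 25; added edges (22,0,c); (22,19,c); (22,21,c); (23,12,c); (23,19,c); (23,20,c); (24,14,c); (24,20,c); (24,21,c); (25,19,c); (25,20,c); (25,21,c); result: nodes: 0:vx, 2:vx, 4:vx, 5:vx, 7:vx, 8:vx, 9:tri, 11:tri, 12:vx, 13:vx, 14:vx, 16:tri, 17:tri, 18:tri, 19:vx, 20:vx, 21:vx, 22:tri, 23:tri, 24:tri, 25:tri edges: (9,0,c); (9,0,ck); (9,2,c); (9,8,c); (11,2,c); (11,4,c); (11,5,ck); (11,7,c); (16,5,c); (16,12,c); (16,13,c); (17,8,c); (17,13,c); (17,14,c); (18,12,c); (18,13,c); (18,14,c); (22,0,c); (22,19,c); (22,21,c); (23,12,c); (23,19,c); (23,20,c); (24,14,c); (24,20,c); (24,21,c); (25,19,c); (25,20,c); (25,21,c)
final:
nodes: 0:vx, 2:vx, 4:vx, 5:vx, 7:vx, 8:vx, 9:tri, 11:tri, 12:vx, 13:vx, 14:vx, 16:tri, 17:tri, 18:tri, 19:vx, 20:vx, 21:vx, 22:tri, 23:tri, 24:tri, 25:tri
edges: (9,0,c); (9,0,ck); (9,2,c); (9,8,c); (11,2,c); (11,4,c); (11,5,ck); (11,7,c); (16,5,c); (16,12,c); (16,13,c); (17,8,c); (17,13,c); (17,14,c); (18,12,c); (18,13,c); (18,14,c); (22,0,c); (22,19,c); (22,21,c); (23,12,c); (23,19,c); (23,20,c); (24,14,c); (24,20,c); (24,21,c); (25,19,c); (25,20,c); (25,21,c)
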